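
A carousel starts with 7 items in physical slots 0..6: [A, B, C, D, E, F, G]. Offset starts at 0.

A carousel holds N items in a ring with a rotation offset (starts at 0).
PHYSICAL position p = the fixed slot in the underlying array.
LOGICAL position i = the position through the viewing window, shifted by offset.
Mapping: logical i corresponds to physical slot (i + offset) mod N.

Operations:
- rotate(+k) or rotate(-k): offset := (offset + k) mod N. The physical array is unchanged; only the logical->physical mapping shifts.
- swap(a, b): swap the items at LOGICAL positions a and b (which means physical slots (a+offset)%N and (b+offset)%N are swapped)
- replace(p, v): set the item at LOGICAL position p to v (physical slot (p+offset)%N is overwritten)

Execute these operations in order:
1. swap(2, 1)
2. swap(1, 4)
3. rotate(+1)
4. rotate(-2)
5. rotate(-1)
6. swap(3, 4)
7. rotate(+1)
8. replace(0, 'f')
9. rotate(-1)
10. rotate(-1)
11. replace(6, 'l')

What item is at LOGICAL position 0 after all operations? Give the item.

Answer: C

Derivation:
After op 1 (swap(2, 1)): offset=0, physical=[A,C,B,D,E,F,G], logical=[A,C,B,D,E,F,G]
After op 2 (swap(1, 4)): offset=0, physical=[A,E,B,D,C,F,G], logical=[A,E,B,D,C,F,G]
After op 3 (rotate(+1)): offset=1, physical=[A,E,B,D,C,F,G], logical=[E,B,D,C,F,G,A]
After op 4 (rotate(-2)): offset=6, physical=[A,E,B,D,C,F,G], logical=[G,A,E,B,D,C,F]
After op 5 (rotate(-1)): offset=5, physical=[A,E,B,D,C,F,G], logical=[F,G,A,E,B,D,C]
After op 6 (swap(3, 4)): offset=5, physical=[A,B,E,D,C,F,G], logical=[F,G,A,B,E,D,C]
After op 7 (rotate(+1)): offset=6, physical=[A,B,E,D,C,F,G], logical=[G,A,B,E,D,C,F]
After op 8 (replace(0, 'f')): offset=6, physical=[A,B,E,D,C,F,f], logical=[f,A,B,E,D,C,F]
After op 9 (rotate(-1)): offset=5, physical=[A,B,E,D,C,F,f], logical=[F,f,A,B,E,D,C]
After op 10 (rotate(-1)): offset=4, physical=[A,B,E,D,C,F,f], logical=[C,F,f,A,B,E,D]
After op 11 (replace(6, 'l')): offset=4, physical=[A,B,E,l,C,F,f], logical=[C,F,f,A,B,E,l]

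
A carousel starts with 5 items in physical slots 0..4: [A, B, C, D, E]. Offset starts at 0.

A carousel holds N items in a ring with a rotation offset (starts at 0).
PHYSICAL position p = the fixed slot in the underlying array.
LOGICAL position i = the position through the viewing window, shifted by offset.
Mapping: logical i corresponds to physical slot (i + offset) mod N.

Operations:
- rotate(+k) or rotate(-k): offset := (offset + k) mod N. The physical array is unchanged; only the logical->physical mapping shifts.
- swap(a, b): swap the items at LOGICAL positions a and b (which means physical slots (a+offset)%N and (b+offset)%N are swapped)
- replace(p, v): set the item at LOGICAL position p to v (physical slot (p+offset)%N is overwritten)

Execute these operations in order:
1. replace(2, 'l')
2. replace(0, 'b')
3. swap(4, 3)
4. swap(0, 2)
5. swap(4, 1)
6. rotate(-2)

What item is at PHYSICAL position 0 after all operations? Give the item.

After op 1 (replace(2, 'l')): offset=0, physical=[A,B,l,D,E], logical=[A,B,l,D,E]
After op 2 (replace(0, 'b')): offset=0, physical=[b,B,l,D,E], logical=[b,B,l,D,E]
After op 3 (swap(4, 3)): offset=0, physical=[b,B,l,E,D], logical=[b,B,l,E,D]
After op 4 (swap(0, 2)): offset=0, physical=[l,B,b,E,D], logical=[l,B,b,E,D]
After op 5 (swap(4, 1)): offset=0, physical=[l,D,b,E,B], logical=[l,D,b,E,B]
After op 6 (rotate(-2)): offset=3, physical=[l,D,b,E,B], logical=[E,B,l,D,b]

Answer: l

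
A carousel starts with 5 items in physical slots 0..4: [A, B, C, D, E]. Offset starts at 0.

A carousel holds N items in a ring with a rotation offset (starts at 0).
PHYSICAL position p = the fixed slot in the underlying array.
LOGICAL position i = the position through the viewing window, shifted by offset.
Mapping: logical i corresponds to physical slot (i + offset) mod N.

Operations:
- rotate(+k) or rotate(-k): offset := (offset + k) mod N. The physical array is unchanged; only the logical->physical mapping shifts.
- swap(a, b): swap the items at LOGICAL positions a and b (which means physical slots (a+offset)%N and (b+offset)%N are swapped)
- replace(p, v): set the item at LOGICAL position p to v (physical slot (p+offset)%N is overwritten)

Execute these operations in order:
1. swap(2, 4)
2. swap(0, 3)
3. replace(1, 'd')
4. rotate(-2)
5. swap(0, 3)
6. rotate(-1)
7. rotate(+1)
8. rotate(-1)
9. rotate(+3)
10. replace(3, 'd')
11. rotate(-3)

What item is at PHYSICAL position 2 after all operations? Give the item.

After op 1 (swap(2, 4)): offset=0, physical=[A,B,E,D,C], logical=[A,B,E,D,C]
After op 2 (swap(0, 3)): offset=0, physical=[D,B,E,A,C], logical=[D,B,E,A,C]
After op 3 (replace(1, 'd')): offset=0, physical=[D,d,E,A,C], logical=[D,d,E,A,C]
After op 4 (rotate(-2)): offset=3, physical=[D,d,E,A,C], logical=[A,C,D,d,E]
After op 5 (swap(0, 3)): offset=3, physical=[D,A,E,d,C], logical=[d,C,D,A,E]
After op 6 (rotate(-1)): offset=2, physical=[D,A,E,d,C], logical=[E,d,C,D,A]
After op 7 (rotate(+1)): offset=3, physical=[D,A,E,d,C], logical=[d,C,D,A,E]
After op 8 (rotate(-1)): offset=2, physical=[D,A,E,d,C], logical=[E,d,C,D,A]
After op 9 (rotate(+3)): offset=0, physical=[D,A,E,d,C], logical=[D,A,E,d,C]
After op 10 (replace(3, 'd')): offset=0, physical=[D,A,E,d,C], logical=[D,A,E,d,C]
After op 11 (rotate(-3)): offset=2, physical=[D,A,E,d,C], logical=[E,d,C,D,A]

Answer: E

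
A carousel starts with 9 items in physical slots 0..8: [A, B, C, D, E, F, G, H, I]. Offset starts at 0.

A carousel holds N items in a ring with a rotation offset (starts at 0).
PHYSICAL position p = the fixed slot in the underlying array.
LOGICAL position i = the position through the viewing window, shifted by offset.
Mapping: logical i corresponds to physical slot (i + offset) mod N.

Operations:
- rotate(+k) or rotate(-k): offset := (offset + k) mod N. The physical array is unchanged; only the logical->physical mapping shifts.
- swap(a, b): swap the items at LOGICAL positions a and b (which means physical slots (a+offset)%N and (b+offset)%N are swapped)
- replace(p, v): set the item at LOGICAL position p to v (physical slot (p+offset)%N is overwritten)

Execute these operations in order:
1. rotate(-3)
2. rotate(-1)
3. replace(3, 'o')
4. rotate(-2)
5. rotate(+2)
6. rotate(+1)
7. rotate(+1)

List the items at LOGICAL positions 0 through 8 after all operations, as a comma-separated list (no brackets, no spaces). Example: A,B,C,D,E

After op 1 (rotate(-3)): offset=6, physical=[A,B,C,D,E,F,G,H,I], logical=[G,H,I,A,B,C,D,E,F]
After op 2 (rotate(-1)): offset=5, physical=[A,B,C,D,E,F,G,H,I], logical=[F,G,H,I,A,B,C,D,E]
After op 3 (replace(3, 'o')): offset=5, physical=[A,B,C,D,E,F,G,H,o], logical=[F,G,H,o,A,B,C,D,E]
After op 4 (rotate(-2)): offset=3, physical=[A,B,C,D,E,F,G,H,o], logical=[D,E,F,G,H,o,A,B,C]
After op 5 (rotate(+2)): offset=5, physical=[A,B,C,D,E,F,G,H,o], logical=[F,G,H,o,A,B,C,D,E]
After op 6 (rotate(+1)): offset=6, physical=[A,B,C,D,E,F,G,H,o], logical=[G,H,o,A,B,C,D,E,F]
After op 7 (rotate(+1)): offset=7, physical=[A,B,C,D,E,F,G,H,o], logical=[H,o,A,B,C,D,E,F,G]

Answer: H,o,A,B,C,D,E,F,G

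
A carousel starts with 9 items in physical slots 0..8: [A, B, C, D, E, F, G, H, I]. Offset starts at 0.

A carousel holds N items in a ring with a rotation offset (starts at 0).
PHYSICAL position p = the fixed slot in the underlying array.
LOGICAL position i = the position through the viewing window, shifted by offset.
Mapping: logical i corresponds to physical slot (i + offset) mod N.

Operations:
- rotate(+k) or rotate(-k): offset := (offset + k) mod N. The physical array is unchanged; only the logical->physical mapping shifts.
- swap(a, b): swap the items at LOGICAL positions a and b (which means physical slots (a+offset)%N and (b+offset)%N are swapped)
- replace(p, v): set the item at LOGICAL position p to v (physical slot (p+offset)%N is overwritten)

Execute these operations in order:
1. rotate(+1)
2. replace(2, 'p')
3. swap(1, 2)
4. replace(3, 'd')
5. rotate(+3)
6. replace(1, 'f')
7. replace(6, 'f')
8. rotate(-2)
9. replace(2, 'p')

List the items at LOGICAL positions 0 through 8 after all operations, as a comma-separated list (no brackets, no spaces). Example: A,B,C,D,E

Answer: p,C,p,f,G,H,I,A,f

Derivation:
After op 1 (rotate(+1)): offset=1, physical=[A,B,C,D,E,F,G,H,I], logical=[B,C,D,E,F,G,H,I,A]
After op 2 (replace(2, 'p')): offset=1, physical=[A,B,C,p,E,F,G,H,I], logical=[B,C,p,E,F,G,H,I,A]
After op 3 (swap(1, 2)): offset=1, physical=[A,B,p,C,E,F,G,H,I], logical=[B,p,C,E,F,G,H,I,A]
After op 4 (replace(3, 'd')): offset=1, physical=[A,B,p,C,d,F,G,H,I], logical=[B,p,C,d,F,G,H,I,A]
After op 5 (rotate(+3)): offset=4, physical=[A,B,p,C,d,F,G,H,I], logical=[d,F,G,H,I,A,B,p,C]
After op 6 (replace(1, 'f')): offset=4, physical=[A,B,p,C,d,f,G,H,I], logical=[d,f,G,H,I,A,B,p,C]
After op 7 (replace(6, 'f')): offset=4, physical=[A,f,p,C,d,f,G,H,I], logical=[d,f,G,H,I,A,f,p,C]
After op 8 (rotate(-2)): offset=2, physical=[A,f,p,C,d,f,G,H,I], logical=[p,C,d,f,G,H,I,A,f]
After op 9 (replace(2, 'p')): offset=2, physical=[A,f,p,C,p,f,G,H,I], logical=[p,C,p,f,G,H,I,A,f]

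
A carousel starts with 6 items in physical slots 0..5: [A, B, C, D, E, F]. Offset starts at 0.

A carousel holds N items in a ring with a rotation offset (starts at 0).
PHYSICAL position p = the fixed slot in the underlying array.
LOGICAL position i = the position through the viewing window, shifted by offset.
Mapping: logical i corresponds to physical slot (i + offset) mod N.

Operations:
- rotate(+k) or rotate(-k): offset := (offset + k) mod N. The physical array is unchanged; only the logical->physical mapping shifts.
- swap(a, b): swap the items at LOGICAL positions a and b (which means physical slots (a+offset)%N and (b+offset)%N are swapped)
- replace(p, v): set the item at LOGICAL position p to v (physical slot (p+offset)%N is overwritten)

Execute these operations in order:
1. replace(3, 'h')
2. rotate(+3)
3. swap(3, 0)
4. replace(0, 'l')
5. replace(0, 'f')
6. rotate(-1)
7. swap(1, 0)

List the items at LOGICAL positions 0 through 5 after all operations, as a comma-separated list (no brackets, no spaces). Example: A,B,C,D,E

After op 1 (replace(3, 'h')): offset=0, physical=[A,B,C,h,E,F], logical=[A,B,C,h,E,F]
After op 2 (rotate(+3)): offset=3, physical=[A,B,C,h,E,F], logical=[h,E,F,A,B,C]
After op 3 (swap(3, 0)): offset=3, physical=[h,B,C,A,E,F], logical=[A,E,F,h,B,C]
After op 4 (replace(0, 'l')): offset=3, physical=[h,B,C,l,E,F], logical=[l,E,F,h,B,C]
After op 5 (replace(0, 'f')): offset=3, physical=[h,B,C,f,E,F], logical=[f,E,F,h,B,C]
After op 6 (rotate(-1)): offset=2, physical=[h,B,C,f,E,F], logical=[C,f,E,F,h,B]
After op 7 (swap(1, 0)): offset=2, physical=[h,B,f,C,E,F], logical=[f,C,E,F,h,B]

Answer: f,C,E,F,h,B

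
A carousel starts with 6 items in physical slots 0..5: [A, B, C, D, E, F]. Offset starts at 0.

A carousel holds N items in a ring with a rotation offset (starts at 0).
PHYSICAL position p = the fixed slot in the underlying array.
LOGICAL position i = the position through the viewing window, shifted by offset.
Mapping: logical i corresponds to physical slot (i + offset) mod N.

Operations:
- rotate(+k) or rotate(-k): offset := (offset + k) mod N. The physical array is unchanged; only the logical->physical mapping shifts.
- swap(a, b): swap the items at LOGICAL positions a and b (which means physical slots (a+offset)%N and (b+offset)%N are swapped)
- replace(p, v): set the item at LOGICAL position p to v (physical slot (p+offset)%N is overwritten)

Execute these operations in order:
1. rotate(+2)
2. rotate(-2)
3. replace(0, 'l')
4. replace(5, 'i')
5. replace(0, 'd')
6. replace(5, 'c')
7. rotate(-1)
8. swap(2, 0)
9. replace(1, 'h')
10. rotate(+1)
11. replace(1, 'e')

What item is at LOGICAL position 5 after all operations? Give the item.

Answer: B

Derivation:
After op 1 (rotate(+2)): offset=2, physical=[A,B,C,D,E,F], logical=[C,D,E,F,A,B]
After op 2 (rotate(-2)): offset=0, physical=[A,B,C,D,E,F], logical=[A,B,C,D,E,F]
After op 3 (replace(0, 'l')): offset=0, physical=[l,B,C,D,E,F], logical=[l,B,C,D,E,F]
After op 4 (replace(5, 'i')): offset=0, physical=[l,B,C,D,E,i], logical=[l,B,C,D,E,i]
After op 5 (replace(0, 'd')): offset=0, physical=[d,B,C,D,E,i], logical=[d,B,C,D,E,i]
After op 6 (replace(5, 'c')): offset=0, physical=[d,B,C,D,E,c], logical=[d,B,C,D,E,c]
After op 7 (rotate(-1)): offset=5, physical=[d,B,C,D,E,c], logical=[c,d,B,C,D,E]
After op 8 (swap(2, 0)): offset=5, physical=[d,c,C,D,E,B], logical=[B,d,c,C,D,E]
After op 9 (replace(1, 'h')): offset=5, physical=[h,c,C,D,E,B], logical=[B,h,c,C,D,E]
After op 10 (rotate(+1)): offset=0, physical=[h,c,C,D,E,B], logical=[h,c,C,D,E,B]
After op 11 (replace(1, 'e')): offset=0, physical=[h,e,C,D,E,B], logical=[h,e,C,D,E,B]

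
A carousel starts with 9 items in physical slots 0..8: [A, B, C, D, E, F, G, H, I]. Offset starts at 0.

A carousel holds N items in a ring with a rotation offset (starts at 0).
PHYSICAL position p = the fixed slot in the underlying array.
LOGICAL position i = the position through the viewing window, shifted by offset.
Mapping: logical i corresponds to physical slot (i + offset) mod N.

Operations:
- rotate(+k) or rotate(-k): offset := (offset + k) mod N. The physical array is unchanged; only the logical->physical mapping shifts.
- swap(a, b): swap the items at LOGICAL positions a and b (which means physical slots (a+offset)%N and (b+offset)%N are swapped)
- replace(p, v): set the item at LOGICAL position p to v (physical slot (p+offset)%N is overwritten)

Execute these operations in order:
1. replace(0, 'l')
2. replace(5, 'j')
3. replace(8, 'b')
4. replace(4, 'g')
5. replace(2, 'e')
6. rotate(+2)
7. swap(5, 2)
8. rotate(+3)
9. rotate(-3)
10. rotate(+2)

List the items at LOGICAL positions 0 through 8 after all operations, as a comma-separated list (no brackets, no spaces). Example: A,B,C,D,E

Answer: H,j,G,g,b,l,B,e,D

Derivation:
After op 1 (replace(0, 'l')): offset=0, physical=[l,B,C,D,E,F,G,H,I], logical=[l,B,C,D,E,F,G,H,I]
After op 2 (replace(5, 'j')): offset=0, physical=[l,B,C,D,E,j,G,H,I], logical=[l,B,C,D,E,j,G,H,I]
After op 3 (replace(8, 'b')): offset=0, physical=[l,B,C,D,E,j,G,H,b], logical=[l,B,C,D,E,j,G,H,b]
After op 4 (replace(4, 'g')): offset=0, physical=[l,B,C,D,g,j,G,H,b], logical=[l,B,C,D,g,j,G,H,b]
After op 5 (replace(2, 'e')): offset=0, physical=[l,B,e,D,g,j,G,H,b], logical=[l,B,e,D,g,j,G,H,b]
After op 6 (rotate(+2)): offset=2, physical=[l,B,e,D,g,j,G,H,b], logical=[e,D,g,j,G,H,b,l,B]
After op 7 (swap(5, 2)): offset=2, physical=[l,B,e,D,H,j,G,g,b], logical=[e,D,H,j,G,g,b,l,B]
After op 8 (rotate(+3)): offset=5, physical=[l,B,e,D,H,j,G,g,b], logical=[j,G,g,b,l,B,e,D,H]
After op 9 (rotate(-3)): offset=2, physical=[l,B,e,D,H,j,G,g,b], logical=[e,D,H,j,G,g,b,l,B]
After op 10 (rotate(+2)): offset=4, physical=[l,B,e,D,H,j,G,g,b], logical=[H,j,G,g,b,l,B,e,D]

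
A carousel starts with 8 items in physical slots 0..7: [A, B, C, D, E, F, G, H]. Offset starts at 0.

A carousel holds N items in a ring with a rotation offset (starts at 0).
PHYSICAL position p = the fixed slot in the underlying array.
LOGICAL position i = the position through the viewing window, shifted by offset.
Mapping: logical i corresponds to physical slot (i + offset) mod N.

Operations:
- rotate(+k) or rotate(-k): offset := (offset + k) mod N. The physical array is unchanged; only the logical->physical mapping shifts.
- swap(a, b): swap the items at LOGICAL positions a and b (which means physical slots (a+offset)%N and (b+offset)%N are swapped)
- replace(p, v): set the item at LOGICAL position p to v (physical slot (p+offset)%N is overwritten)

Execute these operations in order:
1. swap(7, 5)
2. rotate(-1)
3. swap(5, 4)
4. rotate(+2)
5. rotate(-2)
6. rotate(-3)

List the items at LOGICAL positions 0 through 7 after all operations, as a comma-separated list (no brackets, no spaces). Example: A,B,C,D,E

Answer: D,H,G,F,A,B,C,E

Derivation:
After op 1 (swap(7, 5)): offset=0, physical=[A,B,C,D,E,H,G,F], logical=[A,B,C,D,E,H,G,F]
After op 2 (rotate(-1)): offset=7, physical=[A,B,C,D,E,H,G,F], logical=[F,A,B,C,D,E,H,G]
After op 3 (swap(5, 4)): offset=7, physical=[A,B,C,E,D,H,G,F], logical=[F,A,B,C,E,D,H,G]
After op 4 (rotate(+2)): offset=1, physical=[A,B,C,E,D,H,G,F], logical=[B,C,E,D,H,G,F,A]
After op 5 (rotate(-2)): offset=7, physical=[A,B,C,E,D,H,G,F], logical=[F,A,B,C,E,D,H,G]
After op 6 (rotate(-3)): offset=4, physical=[A,B,C,E,D,H,G,F], logical=[D,H,G,F,A,B,C,E]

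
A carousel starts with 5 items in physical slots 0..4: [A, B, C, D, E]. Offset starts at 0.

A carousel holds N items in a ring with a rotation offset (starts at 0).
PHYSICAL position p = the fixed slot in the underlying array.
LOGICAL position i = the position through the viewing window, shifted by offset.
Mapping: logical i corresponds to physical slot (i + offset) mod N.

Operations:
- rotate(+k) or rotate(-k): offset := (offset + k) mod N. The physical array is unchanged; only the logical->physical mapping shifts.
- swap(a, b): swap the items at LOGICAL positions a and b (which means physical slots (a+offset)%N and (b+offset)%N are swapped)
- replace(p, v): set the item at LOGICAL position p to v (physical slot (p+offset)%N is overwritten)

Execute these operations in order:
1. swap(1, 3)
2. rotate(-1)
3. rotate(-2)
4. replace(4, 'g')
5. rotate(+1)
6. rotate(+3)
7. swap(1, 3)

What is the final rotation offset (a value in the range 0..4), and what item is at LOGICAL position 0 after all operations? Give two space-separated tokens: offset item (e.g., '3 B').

Answer: 1 g

Derivation:
After op 1 (swap(1, 3)): offset=0, physical=[A,D,C,B,E], logical=[A,D,C,B,E]
After op 2 (rotate(-1)): offset=4, physical=[A,D,C,B,E], logical=[E,A,D,C,B]
After op 3 (rotate(-2)): offset=2, physical=[A,D,C,B,E], logical=[C,B,E,A,D]
After op 4 (replace(4, 'g')): offset=2, physical=[A,g,C,B,E], logical=[C,B,E,A,g]
After op 5 (rotate(+1)): offset=3, physical=[A,g,C,B,E], logical=[B,E,A,g,C]
After op 6 (rotate(+3)): offset=1, physical=[A,g,C,B,E], logical=[g,C,B,E,A]
After op 7 (swap(1, 3)): offset=1, physical=[A,g,E,B,C], logical=[g,E,B,C,A]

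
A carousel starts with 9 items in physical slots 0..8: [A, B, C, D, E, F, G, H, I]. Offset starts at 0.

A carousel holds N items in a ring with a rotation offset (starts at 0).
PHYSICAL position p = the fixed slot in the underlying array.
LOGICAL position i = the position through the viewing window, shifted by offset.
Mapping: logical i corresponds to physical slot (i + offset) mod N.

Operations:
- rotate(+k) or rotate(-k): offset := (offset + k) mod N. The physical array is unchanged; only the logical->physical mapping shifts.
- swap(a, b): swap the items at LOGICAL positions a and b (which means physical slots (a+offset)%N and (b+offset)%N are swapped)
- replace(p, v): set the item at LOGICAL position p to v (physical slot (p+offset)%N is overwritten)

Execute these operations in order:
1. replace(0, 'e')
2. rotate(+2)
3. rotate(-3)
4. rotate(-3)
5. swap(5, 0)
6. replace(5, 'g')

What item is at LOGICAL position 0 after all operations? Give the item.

After op 1 (replace(0, 'e')): offset=0, physical=[e,B,C,D,E,F,G,H,I], logical=[e,B,C,D,E,F,G,H,I]
After op 2 (rotate(+2)): offset=2, physical=[e,B,C,D,E,F,G,H,I], logical=[C,D,E,F,G,H,I,e,B]
After op 3 (rotate(-3)): offset=8, physical=[e,B,C,D,E,F,G,H,I], logical=[I,e,B,C,D,E,F,G,H]
After op 4 (rotate(-3)): offset=5, physical=[e,B,C,D,E,F,G,H,I], logical=[F,G,H,I,e,B,C,D,E]
After op 5 (swap(5, 0)): offset=5, physical=[e,F,C,D,E,B,G,H,I], logical=[B,G,H,I,e,F,C,D,E]
After op 6 (replace(5, 'g')): offset=5, physical=[e,g,C,D,E,B,G,H,I], logical=[B,G,H,I,e,g,C,D,E]

Answer: B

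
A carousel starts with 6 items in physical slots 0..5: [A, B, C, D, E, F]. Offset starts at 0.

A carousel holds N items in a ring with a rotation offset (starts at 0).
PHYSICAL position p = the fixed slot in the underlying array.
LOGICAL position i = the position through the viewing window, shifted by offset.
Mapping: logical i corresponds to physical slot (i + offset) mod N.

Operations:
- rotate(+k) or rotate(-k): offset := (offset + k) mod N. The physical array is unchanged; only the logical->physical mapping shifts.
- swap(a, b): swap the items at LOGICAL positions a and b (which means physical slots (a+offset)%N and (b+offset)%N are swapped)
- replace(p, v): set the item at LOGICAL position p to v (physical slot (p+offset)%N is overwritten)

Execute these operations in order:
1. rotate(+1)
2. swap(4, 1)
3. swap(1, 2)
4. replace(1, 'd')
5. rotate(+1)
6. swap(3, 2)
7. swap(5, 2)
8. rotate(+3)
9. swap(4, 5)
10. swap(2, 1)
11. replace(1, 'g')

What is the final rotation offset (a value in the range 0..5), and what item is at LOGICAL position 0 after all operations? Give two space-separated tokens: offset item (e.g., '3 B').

After op 1 (rotate(+1)): offset=1, physical=[A,B,C,D,E,F], logical=[B,C,D,E,F,A]
After op 2 (swap(4, 1)): offset=1, physical=[A,B,F,D,E,C], logical=[B,F,D,E,C,A]
After op 3 (swap(1, 2)): offset=1, physical=[A,B,D,F,E,C], logical=[B,D,F,E,C,A]
After op 4 (replace(1, 'd')): offset=1, physical=[A,B,d,F,E,C], logical=[B,d,F,E,C,A]
After op 5 (rotate(+1)): offset=2, physical=[A,B,d,F,E,C], logical=[d,F,E,C,A,B]
After op 6 (swap(3, 2)): offset=2, physical=[A,B,d,F,C,E], logical=[d,F,C,E,A,B]
After op 7 (swap(5, 2)): offset=2, physical=[A,C,d,F,B,E], logical=[d,F,B,E,A,C]
After op 8 (rotate(+3)): offset=5, physical=[A,C,d,F,B,E], logical=[E,A,C,d,F,B]
After op 9 (swap(4, 5)): offset=5, physical=[A,C,d,B,F,E], logical=[E,A,C,d,B,F]
After op 10 (swap(2, 1)): offset=5, physical=[C,A,d,B,F,E], logical=[E,C,A,d,B,F]
After op 11 (replace(1, 'g')): offset=5, physical=[g,A,d,B,F,E], logical=[E,g,A,d,B,F]

Answer: 5 E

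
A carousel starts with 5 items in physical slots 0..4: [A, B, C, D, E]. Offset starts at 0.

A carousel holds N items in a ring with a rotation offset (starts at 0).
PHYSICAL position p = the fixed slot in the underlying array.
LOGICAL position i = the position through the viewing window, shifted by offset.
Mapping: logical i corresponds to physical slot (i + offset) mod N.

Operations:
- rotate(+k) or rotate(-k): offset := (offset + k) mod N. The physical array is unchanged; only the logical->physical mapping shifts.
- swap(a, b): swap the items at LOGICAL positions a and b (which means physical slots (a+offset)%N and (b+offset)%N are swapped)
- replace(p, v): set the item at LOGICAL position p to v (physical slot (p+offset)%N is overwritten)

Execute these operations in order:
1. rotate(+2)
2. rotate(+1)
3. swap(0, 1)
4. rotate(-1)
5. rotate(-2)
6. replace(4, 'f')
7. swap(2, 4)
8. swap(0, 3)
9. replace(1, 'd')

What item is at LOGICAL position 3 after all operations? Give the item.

After op 1 (rotate(+2)): offset=2, physical=[A,B,C,D,E], logical=[C,D,E,A,B]
After op 2 (rotate(+1)): offset=3, physical=[A,B,C,D,E], logical=[D,E,A,B,C]
After op 3 (swap(0, 1)): offset=3, physical=[A,B,C,E,D], logical=[E,D,A,B,C]
After op 4 (rotate(-1)): offset=2, physical=[A,B,C,E,D], logical=[C,E,D,A,B]
After op 5 (rotate(-2)): offset=0, physical=[A,B,C,E,D], logical=[A,B,C,E,D]
After op 6 (replace(4, 'f')): offset=0, physical=[A,B,C,E,f], logical=[A,B,C,E,f]
After op 7 (swap(2, 4)): offset=0, physical=[A,B,f,E,C], logical=[A,B,f,E,C]
After op 8 (swap(0, 3)): offset=0, physical=[E,B,f,A,C], logical=[E,B,f,A,C]
After op 9 (replace(1, 'd')): offset=0, physical=[E,d,f,A,C], logical=[E,d,f,A,C]

Answer: A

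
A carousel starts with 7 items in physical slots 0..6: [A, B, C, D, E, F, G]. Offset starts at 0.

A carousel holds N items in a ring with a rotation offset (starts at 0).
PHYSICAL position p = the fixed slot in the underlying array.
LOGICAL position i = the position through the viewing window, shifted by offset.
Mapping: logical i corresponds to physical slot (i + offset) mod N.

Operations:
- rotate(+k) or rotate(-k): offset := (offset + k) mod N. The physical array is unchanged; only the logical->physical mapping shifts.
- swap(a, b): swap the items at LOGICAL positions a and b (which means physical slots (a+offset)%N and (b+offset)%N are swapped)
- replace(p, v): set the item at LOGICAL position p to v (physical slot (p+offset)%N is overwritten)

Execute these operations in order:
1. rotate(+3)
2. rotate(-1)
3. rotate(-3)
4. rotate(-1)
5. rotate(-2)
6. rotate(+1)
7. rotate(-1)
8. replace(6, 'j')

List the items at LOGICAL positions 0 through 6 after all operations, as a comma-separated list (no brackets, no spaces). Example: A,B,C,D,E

Answer: D,E,F,G,A,B,j

Derivation:
After op 1 (rotate(+3)): offset=3, physical=[A,B,C,D,E,F,G], logical=[D,E,F,G,A,B,C]
After op 2 (rotate(-1)): offset=2, physical=[A,B,C,D,E,F,G], logical=[C,D,E,F,G,A,B]
After op 3 (rotate(-3)): offset=6, physical=[A,B,C,D,E,F,G], logical=[G,A,B,C,D,E,F]
After op 4 (rotate(-1)): offset=5, physical=[A,B,C,D,E,F,G], logical=[F,G,A,B,C,D,E]
After op 5 (rotate(-2)): offset=3, physical=[A,B,C,D,E,F,G], logical=[D,E,F,G,A,B,C]
After op 6 (rotate(+1)): offset=4, physical=[A,B,C,D,E,F,G], logical=[E,F,G,A,B,C,D]
After op 7 (rotate(-1)): offset=3, physical=[A,B,C,D,E,F,G], logical=[D,E,F,G,A,B,C]
After op 8 (replace(6, 'j')): offset=3, physical=[A,B,j,D,E,F,G], logical=[D,E,F,G,A,B,j]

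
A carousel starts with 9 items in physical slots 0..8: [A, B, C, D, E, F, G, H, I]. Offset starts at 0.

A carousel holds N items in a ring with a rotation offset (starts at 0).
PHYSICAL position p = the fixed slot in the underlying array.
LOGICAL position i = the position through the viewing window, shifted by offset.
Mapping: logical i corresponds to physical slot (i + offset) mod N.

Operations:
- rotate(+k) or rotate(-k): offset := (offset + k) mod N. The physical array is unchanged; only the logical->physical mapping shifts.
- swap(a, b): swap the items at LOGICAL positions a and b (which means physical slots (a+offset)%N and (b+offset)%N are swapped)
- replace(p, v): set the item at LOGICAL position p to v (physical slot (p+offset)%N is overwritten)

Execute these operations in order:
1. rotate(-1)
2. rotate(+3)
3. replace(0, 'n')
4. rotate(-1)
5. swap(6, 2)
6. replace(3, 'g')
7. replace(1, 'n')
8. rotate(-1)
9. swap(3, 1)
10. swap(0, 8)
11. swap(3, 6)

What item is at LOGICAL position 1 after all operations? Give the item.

Answer: H

Derivation:
After op 1 (rotate(-1)): offset=8, physical=[A,B,C,D,E,F,G,H,I], logical=[I,A,B,C,D,E,F,G,H]
After op 2 (rotate(+3)): offset=2, physical=[A,B,C,D,E,F,G,H,I], logical=[C,D,E,F,G,H,I,A,B]
After op 3 (replace(0, 'n')): offset=2, physical=[A,B,n,D,E,F,G,H,I], logical=[n,D,E,F,G,H,I,A,B]
After op 4 (rotate(-1)): offset=1, physical=[A,B,n,D,E,F,G,H,I], logical=[B,n,D,E,F,G,H,I,A]
After op 5 (swap(6, 2)): offset=1, physical=[A,B,n,H,E,F,G,D,I], logical=[B,n,H,E,F,G,D,I,A]
After op 6 (replace(3, 'g')): offset=1, physical=[A,B,n,H,g,F,G,D,I], logical=[B,n,H,g,F,G,D,I,A]
After op 7 (replace(1, 'n')): offset=1, physical=[A,B,n,H,g,F,G,D,I], logical=[B,n,H,g,F,G,D,I,A]
After op 8 (rotate(-1)): offset=0, physical=[A,B,n,H,g,F,G,D,I], logical=[A,B,n,H,g,F,G,D,I]
After op 9 (swap(3, 1)): offset=0, physical=[A,H,n,B,g,F,G,D,I], logical=[A,H,n,B,g,F,G,D,I]
After op 10 (swap(0, 8)): offset=0, physical=[I,H,n,B,g,F,G,D,A], logical=[I,H,n,B,g,F,G,D,A]
After op 11 (swap(3, 6)): offset=0, physical=[I,H,n,G,g,F,B,D,A], logical=[I,H,n,G,g,F,B,D,A]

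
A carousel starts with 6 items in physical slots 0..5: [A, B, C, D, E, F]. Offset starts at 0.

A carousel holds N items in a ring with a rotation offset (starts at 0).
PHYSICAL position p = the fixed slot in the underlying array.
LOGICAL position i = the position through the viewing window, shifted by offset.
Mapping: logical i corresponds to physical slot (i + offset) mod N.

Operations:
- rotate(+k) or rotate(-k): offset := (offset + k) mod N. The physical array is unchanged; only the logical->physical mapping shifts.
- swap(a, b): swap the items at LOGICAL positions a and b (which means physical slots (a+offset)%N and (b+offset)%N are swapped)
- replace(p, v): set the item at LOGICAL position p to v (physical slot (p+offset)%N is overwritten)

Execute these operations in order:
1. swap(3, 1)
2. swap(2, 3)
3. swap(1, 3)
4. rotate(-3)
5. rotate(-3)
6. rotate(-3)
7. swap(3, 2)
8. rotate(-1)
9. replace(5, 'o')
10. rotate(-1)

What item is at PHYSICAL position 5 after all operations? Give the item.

After op 1 (swap(3, 1)): offset=0, physical=[A,D,C,B,E,F], logical=[A,D,C,B,E,F]
After op 2 (swap(2, 3)): offset=0, physical=[A,D,B,C,E,F], logical=[A,D,B,C,E,F]
After op 3 (swap(1, 3)): offset=0, physical=[A,C,B,D,E,F], logical=[A,C,B,D,E,F]
After op 4 (rotate(-3)): offset=3, physical=[A,C,B,D,E,F], logical=[D,E,F,A,C,B]
After op 5 (rotate(-3)): offset=0, physical=[A,C,B,D,E,F], logical=[A,C,B,D,E,F]
After op 6 (rotate(-3)): offset=3, physical=[A,C,B,D,E,F], logical=[D,E,F,A,C,B]
After op 7 (swap(3, 2)): offset=3, physical=[F,C,B,D,E,A], logical=[D,E,A,F,C,B]
After op 8 (rotate(-1)): offset=2, physical=[F,C,B,D,E,A], logical=[B,D,E,A,F,C]
After op 9 (replace(5, 'o')): offset=2, physical=[F,o,B,D,E,A], logical=[B,D,E,A,F,o]
After op 10 (rotate(-1)): offset=1, physical=[F,o,B,D,E,A], logical=[o,B,D,E,A,F]

Answer: A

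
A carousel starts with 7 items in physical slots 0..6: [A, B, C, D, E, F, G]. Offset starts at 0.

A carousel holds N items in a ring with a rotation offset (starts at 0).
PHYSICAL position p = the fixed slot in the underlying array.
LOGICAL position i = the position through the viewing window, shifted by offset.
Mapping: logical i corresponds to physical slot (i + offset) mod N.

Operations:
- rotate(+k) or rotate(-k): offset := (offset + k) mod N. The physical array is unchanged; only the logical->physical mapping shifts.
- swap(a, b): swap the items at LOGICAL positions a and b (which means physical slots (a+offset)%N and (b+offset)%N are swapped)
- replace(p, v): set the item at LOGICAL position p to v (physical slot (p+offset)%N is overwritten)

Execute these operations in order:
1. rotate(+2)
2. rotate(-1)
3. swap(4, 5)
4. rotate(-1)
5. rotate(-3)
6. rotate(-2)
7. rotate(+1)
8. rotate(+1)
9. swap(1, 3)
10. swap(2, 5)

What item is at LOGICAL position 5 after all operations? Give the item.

Answer: F

Derivation:
After op 1 (rotate(+2)): offset=2, physical=[A,B,C,D,E,F,G], logical=[C,D,E,F,G,A,B]
After op 2 (rotate(-1)): offset=1, physical=[A,B,C,D,E,F,G], logical=[B,C,D,E,F,G,A]
After op 3 (swap(4, 5)): offset=1, physical=[A,B,C,D,E,G,F], logical=[B,C,D,E,G,F,A]
After op 4 (rotate(-1)): offset=0, physical=[A,B,C,D,E,G,F], logical=[A,B,C,D,E,G,F]
After op 5 (rotate(-3)): offset=4, physical=[A,B,C,D,E,G,F], logical=[E,G,F,A,B,C,D]
After op 6 (rotate(-2)): offset=2, physical=[A,B,C,D,E,G,F], logical=[C,D,E,G,F,A,B]
After op 7 (rotate(+1)): offset=3, physical=[A,B,C,D,E,G,F], logical=[D,E,G,F,A,B,C]
After op 8 (rotate(+1)): offset=4, physical=[A,B,C,D,E,G,F], logical=[E,G,F,A,B,C,D]
After op 9 (swap(1, 3)): offset=4, physical=[G,B,C,D,E,A,F], logical=[E,A,F,G,B,C,D]
After op 10 (swap(2, 5)): offset=4, physical=[G,B,F,D,E,A,C], logical=[E,A,C,G,B,F,D]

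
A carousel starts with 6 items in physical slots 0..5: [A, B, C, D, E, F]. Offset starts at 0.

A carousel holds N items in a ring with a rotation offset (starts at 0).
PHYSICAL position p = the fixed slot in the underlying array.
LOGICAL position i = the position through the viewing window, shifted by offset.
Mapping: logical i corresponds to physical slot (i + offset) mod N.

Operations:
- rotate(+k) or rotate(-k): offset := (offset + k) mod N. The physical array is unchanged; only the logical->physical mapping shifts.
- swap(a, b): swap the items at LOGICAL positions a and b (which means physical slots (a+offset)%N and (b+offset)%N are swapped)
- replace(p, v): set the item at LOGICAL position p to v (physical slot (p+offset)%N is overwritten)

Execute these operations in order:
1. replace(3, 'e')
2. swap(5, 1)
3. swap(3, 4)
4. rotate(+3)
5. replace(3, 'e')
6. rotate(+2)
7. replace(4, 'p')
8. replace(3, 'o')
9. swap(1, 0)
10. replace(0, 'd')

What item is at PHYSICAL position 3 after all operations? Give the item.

After op 1 (replace(3, 'e')): offset=0, physical=[A,B,C,e,E,F], logical=[A,B,C,e,E,F]
After op 2 (swap(5, 1)): offset=0, physical=[A,F,C,e,E,B], logical=[A,F,C,e,E,B]
After op 3 (swap(3, 4)): offset=0, physical=[A,F,C,E,e,B], logical=[A,F,C,E,e,B]
After op 4 (rotate(+3)): offset=3, physical=[A,F,C,E,e,B], logical=[E,e,B,A,F,C]
After op 5 (replace(3, 'e')): offset=3, physical=[e,F,C,E,e,B], logical=[E,e,B,e,F,C]
After op 6 (rotate(+2)): offset=5, physical=[e,F,C,E,e,B], logical=[B,e,F,C,E,e]
After op 7 (replace(4, 'p')): offset=5, physical=[e,F,C,p,e,B], logical=[B,e,F,C,p,e]
After op 8 (replace(3, 'o')): offset=5, physical=[e,F,o,p,e,B], logical=[B,e,F,o,p,e]
After op 9 (swap(1, 0)): offset=5, physical=[B,F,o,p,e,e], logical=[e,B,F,o,p,e]
After op 10 (replace(0, 'd')): offset=5, physical=[B,F,o,p,e,d], logical=[d,B,F,o,p,e]

Answer: p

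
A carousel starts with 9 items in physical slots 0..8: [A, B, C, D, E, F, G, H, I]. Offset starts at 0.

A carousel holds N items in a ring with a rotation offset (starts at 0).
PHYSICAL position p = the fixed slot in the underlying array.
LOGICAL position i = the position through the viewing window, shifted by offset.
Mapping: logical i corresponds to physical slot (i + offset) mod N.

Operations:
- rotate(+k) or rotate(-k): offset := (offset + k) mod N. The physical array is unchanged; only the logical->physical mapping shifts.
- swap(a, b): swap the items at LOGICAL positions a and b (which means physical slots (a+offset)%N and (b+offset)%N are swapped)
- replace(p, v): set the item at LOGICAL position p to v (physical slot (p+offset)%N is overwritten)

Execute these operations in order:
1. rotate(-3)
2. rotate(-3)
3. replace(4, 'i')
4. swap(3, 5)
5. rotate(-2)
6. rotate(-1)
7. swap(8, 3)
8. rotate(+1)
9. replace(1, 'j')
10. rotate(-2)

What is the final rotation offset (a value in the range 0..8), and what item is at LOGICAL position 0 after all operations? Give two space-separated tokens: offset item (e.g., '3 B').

After op 1 (rotate(-3)): offset=6, physical=[A,B,C,D,E,F,G,H,I], logical=[G,H,I,A,B,C,D,E,F]
After op 2 (rotate(-3)): offset=3, physical=[A,B,C,D,E,F,G,H,I], logical=[D,E,F,G,H,I,A,B,C]
After op 3 (replace(4, 'i')): offset=3, physical=[A,B,C,D,E,F,G,i,I], logical=[D,E,F,G,i,I,A,B,C]
After op 4 (swap(3, 5)): offset=3, physical=[A,B,C,D,E,F,I,i,G], logical=[D,E,F,I,i,G,A,B,C]
After op 5 (rotate(-2)): offset=1, physical=[A,B,C,D,E,F,I,i,G], logical=[B,C,D,E,F,I,i,G,A]
After op 6 (rotate(-1)): offset=0, physical=[A,B,C,D,E,F,I,i,G], logical=[A,B,C,D,E,F,I,i,G]
After op 7 (swap(8, 3)): offset=0, physical=[A,B,C,G,E,F,I,i,D], logical=[A,B,C,G,E,F,I,i,D]
After op 8 (rotate(+1)): offset=1, physical=[A,B,C,G,E,F,I,i,D], logical=[B,C,G,E,F,I,i,D,A]
After op 9 (replace(1, 'j')): offset=1, physical=[A,B,j,G,E,F,I,i,D], logical=[B,j,G,E,F,I,i,D,A]
After op 10 (rotate(-2)): offset=8, physical=[A,B,j,G,E,F,I,i,D], logical=[D,A,B,j,G,E,F,I,i]

Answer: 8 D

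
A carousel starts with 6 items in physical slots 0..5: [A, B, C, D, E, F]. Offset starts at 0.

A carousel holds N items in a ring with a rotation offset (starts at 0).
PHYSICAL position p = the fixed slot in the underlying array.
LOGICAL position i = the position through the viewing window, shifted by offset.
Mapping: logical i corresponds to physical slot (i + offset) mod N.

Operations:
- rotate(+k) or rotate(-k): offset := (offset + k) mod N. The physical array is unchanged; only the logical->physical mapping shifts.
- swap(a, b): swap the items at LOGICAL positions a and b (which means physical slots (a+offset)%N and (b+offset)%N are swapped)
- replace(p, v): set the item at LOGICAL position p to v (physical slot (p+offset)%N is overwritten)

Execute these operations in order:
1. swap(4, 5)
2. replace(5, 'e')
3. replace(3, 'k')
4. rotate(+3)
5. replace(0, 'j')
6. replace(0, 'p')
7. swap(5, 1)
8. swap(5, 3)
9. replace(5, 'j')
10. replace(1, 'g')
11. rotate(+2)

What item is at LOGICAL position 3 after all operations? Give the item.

Answer: j

Derivation:
After op 1 (swap(4, 5)): offset=0, physical=[A,B,C,D,F,E], logical=[A,B,C,D,F,E]
After op 2 (replace(5, 'e')): offset=0, physical=[A,B,C,D,F,e], logical=[A,B,C,D,F,e]
After op 3 (replace(3, 'k')): offset=0, physical=[A,B,C,k,F,e], logical=[A,B,C,k,F,e]
After op 4 (rotate(+3)): offset=3, physical=[A,B,C,k,F,e], logical=[k,F,e,A,B,C]
After op 5 (replace(0, 'j')): offset=3, physical=[A,B,C,j,F,e], logical=[j,F,e,A,B,C]
After op 6 (replace(0, 'p')): offset=3, physical=[A,B,C,p,F,e], logical=[p,F,e,A,B,C]
After op 7 (swap(5, 1)): offset=3, physical=[A,B,F,p,C,e], logical=[p,C,e,A,B,F]
After op 8 (swap(5, 3)): offset=3, physical=[F,B,A,p,C,e], logical=[p,C,e,F,B,A]
After op 9 (replace(5, 'j')): offset=3, physical=[F,B,j,p,C,e], logical=[p,C,e,F,B,j]
After op 10 (replace(1, 'g')): offset=3, physical=[F,B,j,p,g,e], logical=[p,g,e,F,B,j]
After op 11 (rotate(+2)): offset=5, physical=[F,B,j,p,g,e], logical=[e,F,B,j,p,g]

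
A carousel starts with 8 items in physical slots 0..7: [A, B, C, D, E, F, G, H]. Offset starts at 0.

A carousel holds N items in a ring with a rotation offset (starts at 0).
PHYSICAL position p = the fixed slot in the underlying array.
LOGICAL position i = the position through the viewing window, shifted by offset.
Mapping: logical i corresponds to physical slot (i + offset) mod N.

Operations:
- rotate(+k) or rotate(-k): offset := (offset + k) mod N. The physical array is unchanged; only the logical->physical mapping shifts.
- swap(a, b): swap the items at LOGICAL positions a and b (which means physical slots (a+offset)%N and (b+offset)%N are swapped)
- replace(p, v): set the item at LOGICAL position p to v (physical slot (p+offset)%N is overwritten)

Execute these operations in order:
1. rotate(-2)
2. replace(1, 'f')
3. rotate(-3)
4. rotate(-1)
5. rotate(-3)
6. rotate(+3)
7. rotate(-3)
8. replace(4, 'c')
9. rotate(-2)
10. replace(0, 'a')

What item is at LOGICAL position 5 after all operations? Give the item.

After op 1 (rotate(-2)): offset=6, physical=[A,B,C,D,E,F,G,H], logical=[G,H,A,B,C,D,E,F]
After op 2 (replace(1, 'f')): offset=6, physical=[A,B,C,D,E,F,G,f], logical=[G,f,A,B,C,D,E,F]
After op 3 (rotate(-3)): offset=3, physical=[A,B,C,D,E,F,G,f], logical=[D,E,F,G,f,A,B,C]
After op 4 (rotate(-1)): offset=2, physical=[A,B,C,D,E,F,G,f], logical=[C,D,E,F,G,f,A,B]
After op 5 (rotate(-3)): offset=7, physical=[A,B,C,D,E,F,G,f], logical=[f,A,B,C,D,E,F,G]
After op 6 (rotate(+3)): offset=2, physical=[A,B,C,D,E,F,G,f], logical=[C,D,E,F,G,f,A,B]
After op 7 (rotate(-3)): offset=7, physical=[A,B,C,D,E,F,G,f], logical=[f,A,B,C,D,E,F,G]
After op 8 (replace(4, 'c')): offset=7, physical=[A,B,C,c,E,F,G,f], logical=[f,A,B,C,c,E,F,G]
After op 9 (rotate(-2)): offset=5, physical=[A,B,C,c,E,F,G,f], logical=[F,G,f,A,B,C,c,E]
After op 10 (replace(0, 'a')): offset=5, physical=[A,B,C,c,E,a,G,f], logical=[a,G,f,A,B,C,c,E]

Answer: C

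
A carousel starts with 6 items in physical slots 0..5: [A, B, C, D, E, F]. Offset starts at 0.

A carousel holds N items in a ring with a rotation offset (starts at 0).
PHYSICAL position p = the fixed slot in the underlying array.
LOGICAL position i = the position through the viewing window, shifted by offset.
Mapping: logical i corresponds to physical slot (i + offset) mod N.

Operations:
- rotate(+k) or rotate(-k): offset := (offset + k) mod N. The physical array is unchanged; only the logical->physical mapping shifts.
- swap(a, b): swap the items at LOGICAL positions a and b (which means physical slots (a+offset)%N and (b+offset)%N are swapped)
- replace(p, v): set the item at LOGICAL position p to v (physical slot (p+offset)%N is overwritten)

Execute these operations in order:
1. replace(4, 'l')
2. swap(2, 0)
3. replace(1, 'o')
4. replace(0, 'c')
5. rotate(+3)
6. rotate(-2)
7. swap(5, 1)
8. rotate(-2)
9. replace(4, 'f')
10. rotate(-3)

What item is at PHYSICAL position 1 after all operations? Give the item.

After op 1 (replace(4, 'l')): offset=0, physical=[A,B,C,D,l,F], logical=[A,B,C,D,l,F]
After op 2 (swap(2, 0)): offset=0, physical=[C,B,A,D,l,F], logical=[C,B,A,D,l,F]
After op 3 (replace(1, 'o')): offset=0, physical=[C,o,A,D,l,F], logical=[C,o,A,D,l,F]
After op 4 (replace(0, 'c')): offset=0, physical=[c,o,A,D,l,F], logical=[c,o,A,D,l,F]
After op 5 (rotate(+3)): offset=3, physical=[c,o,A,D,l,F], logical=[D,l,F,c,o,A]
After op 6 (rotate(-2)): offset=1, physical=[c,o,A,D,l,F], logical=[o,A,D,l,F,c]
After op 7 (swap(5, 1)): offset=1, physical=[A,o,c,D,l,F], logical=[o,c,D,l,F,A]
After op 8 (rotate(-2)): offset=5, physical=[A,o,c,D,l,F], logical=[F,A,o,c,D,l]
After op 9 (replace(4, 'f')): offset=5, physical=[A,o,c,f,l,F], logical=[F,A,o,c,f,l]
After op 10 (rotate(-3)): offset=2, physical=[A,o,c,f,l,F], logical=[c,f,l,F,A,o]

Answer: o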